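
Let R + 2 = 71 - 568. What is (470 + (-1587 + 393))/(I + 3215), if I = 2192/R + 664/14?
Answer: -2528932/11380319 ≈ -0.22222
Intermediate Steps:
R = -499 (R = -2 + (71 - 568) = -2 - 497 = -499)
I = 150324/3493 (I = 2192/(-499) + 664/14 = 2192*(-1/499) + 664*(1/14) = -2192/499 + 332/7 = 150324/3493 ≈ 43.036)
(470 + (-1587 + 393))/(I + 3215) = (470 + (-1587 + 393))/(150324/3493 + 3215) = (470 - 1194)/(11380319/3493) = -724*3493/11380319 = -2528932/11380319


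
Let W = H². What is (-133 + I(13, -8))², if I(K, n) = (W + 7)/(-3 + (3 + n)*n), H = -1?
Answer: 24137569/1369 ≈ 17632.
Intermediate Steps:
W = 1 (W = (-1)² = 1)
I(K, n) = 8/(-3 + n*(3 + n)) (I(K, n) = (1 + 7)/(-3 + (3 + n)*n) = 8/(-3 + n*(3 + n)))
(-133 + I(13, -8))² = (-133 + 8/(-3 + (-8)² + 3*(-8)))² = (-133 + 8/(-3 + 64 - 24))² = (-133 + 8/37)² = (-4913/37)² = 24137569/1369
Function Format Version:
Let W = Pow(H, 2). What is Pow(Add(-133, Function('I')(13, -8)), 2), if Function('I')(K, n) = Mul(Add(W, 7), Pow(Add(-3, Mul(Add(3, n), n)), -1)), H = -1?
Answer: Rational(24137569, 1369) ≈ 17632.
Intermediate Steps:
W = 1 (W = Pow(-1, 2) = 1)
Function('I')(K, n) = Mul(8, Pow(Add(-3, Mul(n, Add(3, n))), -1)) (Function('I')(K, n) = Mul(Add(1, 7), Pow(Add(-3, Mul(Add(3, n), n)), -1)) = Mul(8, Pow(Add(-3, Mul(n, Add(3, n))), -1)))
Pow(Add(-133, Function('I')(13, -8)), 2) = Pow(Add(-133, Mul(8, Pow(Add(-3, Pow(-8, 2), Mul(3, -8)), -1))), 2) = Pow(Add(-133, Mul(8, Pow(Add(-3, 64, -24), -1))), 2) = Pow(Add(-133, Mul(8, Pow(37, -1))), 2) = Pow(Add(-133, Mul(8, Rational(1, 37))), 2) = Pow(Add(-133, Rational(8, 37)), 2) = Pow(Rational(-4913, 37), 2) = Rational(24137569, 1369)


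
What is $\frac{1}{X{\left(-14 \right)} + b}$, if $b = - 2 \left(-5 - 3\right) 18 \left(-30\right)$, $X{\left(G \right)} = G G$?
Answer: $- \frac{1}{8444} \approx -0.00011843$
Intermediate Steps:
$X{\left(G \right)} = G^{2}$
$b = -8640$ ($b = \left(-2\right) \left(-8\right) 18 \left(-30\right) = 16 \cdot 18 \left(-30\right) = 288 \left(-30\right) = -8640$)
$\frac{1}{X{\left(-14 \right)} + b} = \frac{1}{\left(-14\right)^{2} - 8640} = \frac{1}{196 - 8640} = \frac{1}{-8444} = - \frac{1}{8444}$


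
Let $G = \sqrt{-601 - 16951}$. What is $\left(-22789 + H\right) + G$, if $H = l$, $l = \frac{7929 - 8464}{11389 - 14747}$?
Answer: $- \frac{76524927}{3358} + 4 i \sqrt{1097} \approx -22789.0 + 132.48 i$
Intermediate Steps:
$G = 4 i \sqrt{1097}$ ($G = \sqrt{-17552} = 4 i \sqrt{1097} \approx 132.48 i$)
$l = \frac{535}{3358}$ ($l = - \frac{535}{-3358} = \left(-535\right) \left(- \frac{1}{3358}\right) = \frac{535}{3358} \approx 0.15932$)
$H = \frac{535}{3358} \approx 0.15932$
$\left(-22789 + H\right) + G = \left(-22789 + \frac{535}{3358}\right) + 4 i \sqrt{1097} = - \frac{76524927}{3358} + 4 i \sqrt{1097}$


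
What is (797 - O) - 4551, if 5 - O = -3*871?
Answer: -6372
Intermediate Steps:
O = 2618 (O = 5 - (-3)*871 = 5 - 1*(-2613) = 5 + 2613 = 2618)
(797 - O) - 4551 = (797 - 1*2618) - 4551 = (797 - 2618) - 4551 = -1821 - 4551 = -6372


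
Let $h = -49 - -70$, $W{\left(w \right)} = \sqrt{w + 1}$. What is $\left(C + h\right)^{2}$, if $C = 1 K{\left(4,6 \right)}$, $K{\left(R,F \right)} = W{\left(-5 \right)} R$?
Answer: $377 + 336 i \approx 377.0 + 336.0 i$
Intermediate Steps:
$W{\left(w \right)} = \sqrt{1 + w}$
$K{\left(R,F \right)} = 2 i R$ ($K{\left(R,F \right)} = \sqrt{1 - 5} R = \sqrt{-4} R = 2 i R$)
$h = 21$ ($h = -49 + 70 = 21$)
$C = 8 i$ ($C = 1 \cdot 2 i 4 = 1 \cdot 8 i = 8 i \approx 8.0 i$)
$\left(C + h\right)^{2} = \left(8 i + 21\right)^{2} = \left(21 + 8 i\right)^{2}$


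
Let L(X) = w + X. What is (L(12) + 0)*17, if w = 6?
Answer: 306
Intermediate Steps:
L(X) = 6 + X
(L(12) + 0)*17 = ((6 + 12) + 0)*17 = (18 + 0)*17 = 18*17 = 306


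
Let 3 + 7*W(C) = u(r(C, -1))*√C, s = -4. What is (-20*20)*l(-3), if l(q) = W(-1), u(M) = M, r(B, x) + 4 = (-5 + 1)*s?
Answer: 1200/7 - 4800*I/7 ≈ 171.43 - 685.71*I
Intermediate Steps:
r(B, x) = 12 (r(B, x) = -4 + (-5 + 1)*(-4) = -4 - 4*(-4) = -4 + 16 = 12)
W(C) = -3/7 + 12*√C/7 (W(C) = -3/7 + (12*√C)/7 = -3/7 + 12*√C/7)
l(q) = -3/7 + 12*I/7 (l(q) = -3/7 + 12*√(-1)/7 = -3/7 + 12*I/7)
(-20*20)*l(-3) = (-20*20)*(-3/7 + 12*I/7) = -400*(-3/7 + 12*I/7) = 1200/7 - 4800*I/7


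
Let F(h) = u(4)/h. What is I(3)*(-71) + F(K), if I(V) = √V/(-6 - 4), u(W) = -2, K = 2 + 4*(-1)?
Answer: 1 + 71*√3/10 ≈ 13.298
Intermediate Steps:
K = -2 (K = 2 - 4 = -2)
I(V) = -√V/10 (I(V) = √V/(-10) = -√V/10)
F(h) = -2/h
I(3)*(-71) + F(K) = -√3/10*(-71) - 2/(-2) = 71*√3/10 - 2*(-½) = 71*√3/10 + 1 = 1 + 71*√3/10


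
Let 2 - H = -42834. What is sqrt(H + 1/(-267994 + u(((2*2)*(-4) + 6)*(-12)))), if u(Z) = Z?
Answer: sqrt(3073760571700462)/267874 ≈ 206.97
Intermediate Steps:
H = 42836 (H = 2 - 1*(-42834) = 2 + 42834 = 42836)
sqrt(H + 1/(-267994 + u(((2*2)*(-4) + 6)*(-12)))) = sqrt(42836 + 1/(-267994 + ((2*2)*(-4) + 6)*(-12))) = sqrt(42836 + 1/(-267994 + (4*(-4) + 6)*(-12))) = sqrt(42836 + 1/(-267994 + (-16 + 6)*(-12))) = sqrt(42836 + 1/(-267994 - 10*(-12))) = sqrt(42836 + 1/(-267994 + 120)) = sqrt(42836 + 1/(-267874)) = sqrt(42836 - 1/267874) = sqrt(11474650663/267874) = sqrt(3073760571700462)/267874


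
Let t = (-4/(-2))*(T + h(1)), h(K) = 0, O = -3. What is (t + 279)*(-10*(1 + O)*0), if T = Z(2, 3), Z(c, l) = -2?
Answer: 0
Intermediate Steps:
T = -2
t = -4 (t = (-4/(-2))*(-2 + 0) = -4*(-1/2)*(-2) = 2*(-2) = -4)
(t + 279)*(-10*(1 + O)*0) = (-4 + 279)*(-10*(1 - 3)*0) = 275*(-(-20)*0) = 275*(-10*0) = 275*0 = 0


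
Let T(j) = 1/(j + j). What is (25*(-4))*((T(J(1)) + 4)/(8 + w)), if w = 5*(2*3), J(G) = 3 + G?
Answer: -825/76 ≈ -10.855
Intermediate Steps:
T(j) = 1/(2*j)
w = 30 (w = 5*6 = 30)
(25*(-4))*((T(J(1)) + 4)/(8 + w)) = (25*(-4))*((1/(2*(3 + 1)) + 4)/(8 + 30)) = -100*((1/2)/4 + 4)/38 = -100*((1/2)*(1/4) + 4)/38 = -100*(1/8 + 4)/38 = -825/(2*38) = -100*33/304 = -825/76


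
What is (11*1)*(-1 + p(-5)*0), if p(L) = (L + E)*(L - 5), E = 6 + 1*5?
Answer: -11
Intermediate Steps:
E = 11 (E = 6 + 5 = 11)
p(L) = (-5 + L)*(11 + L) (p(L) = (L + 11)*(L - 5) = (11 + L)*(-5 + L) = (-5 + L)*(11 + L))
(11*1)*(-1 + p(-5)*0) = (11*1)*(-1 + (-55 + (-5)² + 6*(-5))*0) = 11*(-1 + (-55 + 25 - 30)*0) = 11*(-1 - 60*0) = 11*(-1 + 0) = 11*(-1) = -11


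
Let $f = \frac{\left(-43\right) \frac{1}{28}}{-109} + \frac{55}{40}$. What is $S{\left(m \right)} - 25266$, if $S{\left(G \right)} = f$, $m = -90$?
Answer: $- \frac{154215185}{6104} \approx -25265.0$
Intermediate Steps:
$f = \frac{8479}{6104}$ ($f = \left(-43\right) \frac{1}{28} \left(- \frac{1}{109}\right) + 55 \cdot \frac{1}{40} = \left(- \frac{43}{28}\right) \left(- \frac{1}{109}\right) + \frac{11}{8} = \frac{43}{3052} + \frac{11}{8} = \frac{8479}{6104} \approx 1.3891$)
$S{\left(G \right)} = \frac{8479}{6104}$
$S{\left(m \right)} - 25266 = \frac{8479}{6104} - 25266 = - \frac{154215185}{6104}$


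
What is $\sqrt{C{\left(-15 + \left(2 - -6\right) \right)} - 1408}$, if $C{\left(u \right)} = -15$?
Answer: $i \sqrt{1423} \approx 37.723 i$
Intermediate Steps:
$\sqrt{C{\left(-15 + \left(2 - -6\right) \right)} - 1408} = \sqrt{-15 - 1408} = \sqrt{-1423} = i \sqrt{1423}$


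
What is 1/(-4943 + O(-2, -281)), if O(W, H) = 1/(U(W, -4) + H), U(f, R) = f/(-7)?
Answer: -1965/9713002 ≈ -0.00020231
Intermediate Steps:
U(f, R) = -f/7 (U(f, R) = f*(-⅐) = -f/7)
O(W, H) = 1/(H - W/7) (O(W, H) = 1/(-W/7 + H) = 1/(H - W/7))
1/(-4943 + O(-2, -281)) = 1/(-4943 + 7/(-1*(-2) + 7*(-281))) = 1/(-4943 + 7/(2 - 1967)) = 1/(-4943 + 7/(-1965)) = 1/(-4943 + 7*(-1/1965)) = 1/(-4943 - 7/1965) = 1/(-9713002/1965) = -1965/9713002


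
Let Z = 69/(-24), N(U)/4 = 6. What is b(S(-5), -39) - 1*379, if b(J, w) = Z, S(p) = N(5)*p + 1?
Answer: -3055/8 ≈ -381.88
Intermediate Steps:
N(U) = 24 (N(U) = 4*6 = 24)
Z = -23/8 (Z = 69*(-1/24) = -23/8 ≈ -2.8750)
S(p) = 1 + 24*p (S(p) = 24*p + 1 = 1 + 24*p)
b(J, w) = -23/8
b(S(-5), -39) - 1*379 = -23/8 - 1*379 = -23/8 - 379 = -3055/8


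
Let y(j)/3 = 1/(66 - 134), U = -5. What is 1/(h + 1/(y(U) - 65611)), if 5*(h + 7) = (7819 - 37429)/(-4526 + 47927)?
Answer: -64545258317/460624893649 ≈ -0.14013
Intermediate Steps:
y(j) = -3/68 (y(j) = 3/(66 - 134) = 3/(-68) = 3*(-1/68) = -3/68)
h = -103243/14467 (h = -7 + ((7819 - 37429)/(-4526 + 47927))/5 = -7 + (-29610/43401)/5 = -7 + (-29610*1/43401)/5 = -7 + (1/5)*(-9870/14467) = -7 - 1974/14467 = -103243/14467 ≈ -7.1365)
1/(h + 1/(y(U) - 65611)) = 1/(-103243/14467 + 1/(-3/68 - 65611)) = 1/(-103243/14467 + 1/(-4461551/68)) = 1/(-103243/14467 - 68/4461551) = 1/(-460624893649/64545258317) = -64545258317/460624893649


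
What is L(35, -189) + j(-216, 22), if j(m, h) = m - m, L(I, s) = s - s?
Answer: 0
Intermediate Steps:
L(I, s) = 0
j(m, h) = 0
L(35, -189) + j(-216, 22) = 0 + 0 = 0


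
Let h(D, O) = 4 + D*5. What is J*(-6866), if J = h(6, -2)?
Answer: -233444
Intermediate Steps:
h(D, O) = 4 + 5*D
J = 34 (J = 4 + 5*6 = 4 + 30 = 34)
J*(-6866) = 34*(-6866) = -233444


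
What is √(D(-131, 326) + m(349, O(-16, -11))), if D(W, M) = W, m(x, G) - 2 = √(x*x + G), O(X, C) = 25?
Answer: √(-129 + √121826) ≈ 14.834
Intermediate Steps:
m(x, G) = 2 + √(G + x²) (m(x, G) = 2 + √(x*x + G) = 2 + √(x² + G) = 2 + √(G + x²))
√(D(-131, 326) + m(349, O(-16, -11))) = √(-131 + (2 + √(25 + 349²))) = √(-131 + (2 + √(25 + 121801))) = √(-131 + (2 + √121826)) = √(-129 + √121826)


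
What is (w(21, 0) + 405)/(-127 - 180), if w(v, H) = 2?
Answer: -407/307 ≈ -1.3257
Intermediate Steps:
(w(21, 0) + 405)/(-127 - 180) = (2 + 405)/(-127 - 180) = 407/(-307) = 407*(-1/307) = -407/307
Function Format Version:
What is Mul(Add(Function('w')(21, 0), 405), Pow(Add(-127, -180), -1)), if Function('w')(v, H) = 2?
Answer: Rational(-407, 307) ≈ -1.3257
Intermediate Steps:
Mul(Add(Function('w')(21, 0), 405), Pow(Add(-127, -180), -1)) = Mul(Add(2, 405), Pow(Add(-127, -180), -1)) = Mul(407, Pow(-307, -1)) = Mul(407, Rational(-1, 307)) = Rational(-407, 307)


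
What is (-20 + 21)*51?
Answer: 51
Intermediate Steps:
(-20 + 21)*51 = 1*51 = 51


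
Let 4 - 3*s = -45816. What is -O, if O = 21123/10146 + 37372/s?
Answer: -175448733/38740810 ≈ -4.5288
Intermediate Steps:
s = 45820/3 (s = 4/3 - 1/3*(-45816) = 4/3 + 15272 = 45820/3 ≈ 15273.)
O = 175448733/38740810 (O = 21123/10146 + 37372/(45820/3) = 21123*(1/10146) + 37372*(3/45820) = 7041/3382 + 28029/11455 = 175448733/38740810 ≈ 4.5288)
-O = -1*175448733/38740810 = -175448733/38740810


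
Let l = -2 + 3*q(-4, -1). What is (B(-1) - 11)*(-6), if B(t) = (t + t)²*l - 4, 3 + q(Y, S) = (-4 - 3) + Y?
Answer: 1146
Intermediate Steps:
q(Y, S) = -10 + Y (q(Y, S) = -3 + ((-4 - 3) + Y) = -3 + (-7 + Y) = -10 + Y)
l = -44 (l = -2 + 3*(-10 - 4) = -2 + 3*(-14) = -2 - 42 = -44)
B(t) = -4 - 176*t² (B(t) = (t + t)²*(-44) - 4 = (2*t)²*(-44) - 4 = (4*t²)*(-44) - 4 = -176*t² - 4 = -4 - 176*t²)
(B(-1) - 11)*(-6) = ((-4 - 176*(-1)²) - 11)*(-6) = ((-4 - 176*1) - 11)*(-6) = ((-4 - 176) - 11)*(-6) = (-180 - 11)*(-6) = -191*(-6) = 1146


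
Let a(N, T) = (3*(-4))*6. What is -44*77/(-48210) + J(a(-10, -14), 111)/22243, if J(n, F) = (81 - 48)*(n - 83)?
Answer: -85617433/536167515 ≈ -0.15968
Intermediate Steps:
a(N, T) = -72 (a(N, T) = -12*6 = -72)
J(n, F) = -2739 + 33*n (J(n, F) = 33*(-83 + n) = -2739 + 33*n)
-44*77/(-48210) + J(a(-10, -14), 111)/22243 = -44*77/(-48210) + (-2739 + 33*(-72))/22243 = -3388*(-1/48210) + (-2739 - 2376)*(1/22243) = 1694/24105 - 5115*1/22243 = 1694/24105 - 5115/22243 = -85617433/536167515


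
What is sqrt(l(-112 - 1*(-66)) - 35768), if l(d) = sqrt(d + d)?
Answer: sqrt(-35768 + 2*I*sqrt(23)) ≈ 0.025 + 189.12*I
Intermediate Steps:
l(d) = sqrt(2)*sqrt(d) (l(d) = sqrt(2*d) = sqrt(2)*sqrt(d))
sqrt(l(-112 - 1*(-66)) - 35768) = sqrt(sqrt(2)*sqrt(-112 - 1*(-66)) - 35768) = sqrt(sqrt(2)*sqrt(-112 + 66) - 35768) = sqrt(sqrt(2)*sqrt(-46) - 35768) = sqrt(sqrt(2)*(I*sqrt(46)) - 35768) = sqrt(2*I*sqrt(23) - 35768) = sqrt(-35768 + 2*I*sqrt(23))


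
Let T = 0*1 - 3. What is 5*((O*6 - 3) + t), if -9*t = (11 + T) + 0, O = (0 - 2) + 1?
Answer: -445/9 ≈ -49.444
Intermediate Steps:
O = -1 (O = -2 + 1 = -1)
T = -3 (T = 0 - 3 = -3)
t = -8/9 (t = -((11 - 3) + 0)/9 = -(8 + 0)/9 = -⅑*8 = -8/9 ≈ -0.88889)
5*((O*6 - 3) + t) = 5*((-1*6 - 3) - 8/9) = 5*((-6 - 3) - 8/9) = 5*(-9 - 8/9) = 5*(-89/9) = -445/9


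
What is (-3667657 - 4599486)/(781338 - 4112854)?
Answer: 8267143/3331516 ≈ 2.4815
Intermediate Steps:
(-3667657 - 4599486)/(781338 - 4112854) = -8267143/(-3331516) = -8267143*(-1/3331516) = 8267143/3331516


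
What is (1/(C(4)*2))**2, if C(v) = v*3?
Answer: 1/576 ≈ 0.0017361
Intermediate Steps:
C(v) = 3*v
(1/(C(4)*2))**2 = (1/((3*4)*2))**2 = (1/(12*2))**2 = (1/24)**2 = 1/576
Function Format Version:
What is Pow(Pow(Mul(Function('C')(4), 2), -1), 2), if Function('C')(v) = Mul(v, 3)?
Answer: Rational(1, 576) ≈ 0.0017361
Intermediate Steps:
Function('C')(v) = Mul(3, v)
Pow(Pow(Mul(Function('C')(4), 2), -1), 2) = Pow(Pow(Mul(Mul(3, 4), 2), -1), 2) = Pow(Pow(Mul(12, 2), -1), 2) = Pow(Pow(24, -1), 2) = Pow(Rational(1, 24), 2) = Rational(1, 576)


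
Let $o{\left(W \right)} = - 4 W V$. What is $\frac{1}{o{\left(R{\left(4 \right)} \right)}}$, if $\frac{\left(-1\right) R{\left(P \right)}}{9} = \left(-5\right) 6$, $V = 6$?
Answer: $- \frac{1}{6480} \approx -0.00015432$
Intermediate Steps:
$R{\left(P \right)} = 270$ ($R{\left(P \right)} = - 9 \left(\left(-5\right) 6\right) = \left(-9\right) \left(-30\right) = 270$)
$o{\left(W \right)} = - 24 W$ ($o{\left(W \right)} = - 4 W 6 = - 24 W$)
$\frac{1}{o{\left(R{\left(4 \right)} \right)}} = \frac{1}{\left(-24\right) 270} = \frac{1}{-6480} = - \frac{1}{6480}$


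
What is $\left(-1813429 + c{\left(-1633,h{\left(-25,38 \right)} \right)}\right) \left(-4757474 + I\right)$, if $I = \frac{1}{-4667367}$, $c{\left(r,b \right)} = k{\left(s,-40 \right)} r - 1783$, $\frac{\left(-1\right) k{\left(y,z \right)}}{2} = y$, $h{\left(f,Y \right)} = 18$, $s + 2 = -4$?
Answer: $\frac{40741686235596780872}{4667367} \approx 8.7291 \cdot 10^{12}$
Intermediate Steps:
$s = -6$ ($s = -2 - 4 = -6$)
$k{\left(y,z \right)} = - 2 y$
$c{\left(r,b \right)} = -1783 + 12 r$ ($c{\left(r,b \right)} = \left(-2\right) \left(-6\right) r - 1783 = 12 r - 1783 = -1783 + 12 r$)
$I = - \frac{1}{4667367} \approx -2.1425 \cdot 10^{-7}$
$\left(-1813429 + c{\left(-1633,h{\left(-25,38 \right)} \right)}\right) \left(-4757474 + I\right) = \left(-1813429 + \left(-1783 + 12 \left(-1633\right)\right)\right) \left(-4757474 - \frac{1}{4667367}\right) = \left(-1813429 - 21379\right) \left(- \frac{22204877150959}{4667367}\right) = \left(-1834808\right) \left(- \frac{22204877150959}{4667367}\right) = \frac{40741686235596780872}{4667367}$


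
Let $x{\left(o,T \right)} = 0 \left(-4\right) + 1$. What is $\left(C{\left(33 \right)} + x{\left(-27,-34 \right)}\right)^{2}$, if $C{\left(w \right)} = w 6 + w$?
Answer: $53824$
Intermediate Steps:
$x{\left(o,T \right)} = 1$ ($x{\left(o,T \right)} = 0 + 1 = 1$)
$C{\left(w \right)} = 7 w$ ($C{\left(w \right)} = 6 w + w = 7 w$)
$\left(C{\left(33 \right)} + x{\left(-27,-34 \right)}\right)^{2} = \left(7 \cdot 33 + 1\right)^{2} = \left(231 + 1\right)^{2} = 232^{2} = 53824$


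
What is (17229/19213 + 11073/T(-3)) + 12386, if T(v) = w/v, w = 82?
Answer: 18876898007/1575466 ≈ 11982.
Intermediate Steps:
T(v) = 82/v
(17229/19213 + 11073/T(-3)) + 12386 = (17229/19213 + 11073/((82/(-3)))) + 12386 = (17229*(1/19213) + 11073/((82*(-⅓)))) + 12386 = (17229/19213 + 11073/(-82/3)) + 12386 = (17229/19213 + 11073*(-3/82)) + 12386 = (17229/19213 - 33219/82) + 12386 = -636823869/1575466 + 12386 = 18876898007/1575466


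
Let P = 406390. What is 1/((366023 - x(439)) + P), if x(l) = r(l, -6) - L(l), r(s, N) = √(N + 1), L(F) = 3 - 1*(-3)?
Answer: 772419/596631111566 + I*√5/596631111566 ≈ 1.2946e-6 + 3.7478e-12*I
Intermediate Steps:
L(F) = 6 (L(F) = 3 + 3 = 6)
r(s, N) = √(1 + N)
x(l) = -6 + I*√5 (x(l) = √(1 - 6) - 1*6 = √(-5) - 6 = I*√5 - 6 = -6 + I*√5)
1/((366023 - x(439)) + P) = 1/((366023 - (-6 + I*√5)) + 406390) = 1/((366023 + (6 - I*√5)) + 406390) = 1/((366029 - I*√5) + 406390) = 1/(772419 - I*√5)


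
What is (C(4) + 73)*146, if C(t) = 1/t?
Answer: 21389/2 ≈ 10695.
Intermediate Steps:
C(t) = 1/t
(C(4) + 73)*146 = (1/4 + 73)*146 = (293/4)*146 = 21389/2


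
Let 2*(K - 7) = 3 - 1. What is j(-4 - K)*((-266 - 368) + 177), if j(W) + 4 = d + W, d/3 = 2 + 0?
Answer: 4570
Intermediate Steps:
d = 6 (d = 3*(2 + 0) = 3*2 = 6)
K = 8 (K = 7 + (3 - 1)/2 = 7 + (1/2)*2 = 7 + 1 = 8)
j(W) = 2 + W (j(W) = -4 + (6 + W) = 2 + W)
j(-4 - K)*((-266 - 368) + 177) = (2 + (-4 - 1*8))*((-266 - 368) + 177) = (2 + (-4 - 8))*(-634 + 177) = (2 - 12)*(-457) = -10*(-457) = 4570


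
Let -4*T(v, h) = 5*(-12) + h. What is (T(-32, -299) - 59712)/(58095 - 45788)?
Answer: -238489/49228 ≈ -4.8446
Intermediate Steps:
T(v, h) = 15 - h/4 (T(v, h) = -(5*(-12) + h)/4 = -(-60 + h)/4 = 15 - h/4)
(T(-32, -299) - 59712)/(58095 - 45788) = ((15 - ¼*(-299)) - 59712)/(58095 - 45788) = ((15 + 299/4) - 59712)/12307 = (359/4 - 59712)*(1/12307) = -238489/4*1/12307 = -238489/49228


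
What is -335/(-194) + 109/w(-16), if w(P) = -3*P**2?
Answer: 118067/74496 ≈ 1.5849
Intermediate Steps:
-335/(-194) + 109/w(-16) = -335/(-194) + 109/((-3*(-16)**2)) = -335*(-1/194) + 109/((-3*256)) = 335/194 + 109/(-768) = 335/194 + 109*(-1/768) = 335/194 - 109/768 = 118067/74496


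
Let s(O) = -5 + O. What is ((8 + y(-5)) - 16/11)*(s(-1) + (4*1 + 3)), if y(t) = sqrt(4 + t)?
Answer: 72/11 + I ≈ 6.5455 + 1.0*I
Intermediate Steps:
((8 + y(-5)) - 16/11)*(s(-1) + (4*1 + 3)) = ((8 + sqrt(4 - 5)) - 16/11)*((-5 - 1) + (4*1 + 3)) = ((8 + sqrt(-1)) - 16*1/11)*(-6 + (4 + 3)) = ((8 + I) - 16/11)*(-6 + 7) = (72/11 + I)*1 = 72/11 + I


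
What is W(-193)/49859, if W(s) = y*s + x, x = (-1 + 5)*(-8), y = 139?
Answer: -26859/49859 ≈ -0.53870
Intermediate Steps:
x = -32 (x = 4*(-8) = -32)
W(s) = -32 + 139*s (W(s) = 139*s - 32 = -32 + 139*s)
W(-193)/49859 = (-32 + 139*(-193))/49859 = (-32 - 26827)*(1/49859) = -26859*1/49859 = -26859/49859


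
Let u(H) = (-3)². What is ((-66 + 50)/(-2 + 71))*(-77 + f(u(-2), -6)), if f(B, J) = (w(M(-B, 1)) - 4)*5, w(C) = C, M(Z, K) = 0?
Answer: 1552/69 ≈ 22.493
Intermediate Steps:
u(H) = 9
f(B, J) = -20 (f(B, J) = (0 - 4)*5 = -4*5 = -20)
((-66 + 50)/(-2 + 71))*(-77 + f(u(-2), -6)) = ((-66 + 50)/(-2 + 71))*(-77 - 20) = -16/69*(-97) = 1552/69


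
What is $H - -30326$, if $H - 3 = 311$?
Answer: $30640$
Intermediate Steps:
$H = 314$ ($H = 3 + 311 = 314$)
$H - -30326 = 314 - -30326 = 314 + 30326 = 30640$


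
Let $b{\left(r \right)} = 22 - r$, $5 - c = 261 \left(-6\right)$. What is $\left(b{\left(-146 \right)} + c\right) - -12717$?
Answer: $14456$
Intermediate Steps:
$c = 1571$ ($c = 5 - 261 \left(-6\right) = 5 - -1566 = 5 + 1566 = 1571$)
$\left(b{\left(-146 \right)} + c\right) - -12717 = \left(\left(22 - -146\right) + 1571\right) - -12717 = \left(\left(22 + 146\right) + 1571\right) + 12717 = \left(168 + 1571\right) + 12717 = 1739 + 12717 = 14456$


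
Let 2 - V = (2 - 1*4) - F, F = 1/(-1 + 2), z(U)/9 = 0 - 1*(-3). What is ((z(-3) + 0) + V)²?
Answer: 1024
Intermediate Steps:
z(U) = 27 (z(U) = 9*(0 - 1*(-3)) = 9*(0 + 3) = 9*3 = 27)
F = 1 (F = 1/1 = 1)
V = 5 (V = 2 - ((2 - 1*4) - 1*1) = 2 - ((2 - 4) - 1) = 2 - (-2 - 1) = 2 - 1*(-3) = 2 + 3 = 5)
((z(-3) + 0) + V)² = ((27 + 0) + 5)² = (27 + 5)² = 32² = 1024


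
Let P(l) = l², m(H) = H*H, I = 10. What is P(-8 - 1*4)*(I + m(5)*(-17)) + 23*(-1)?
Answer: -59783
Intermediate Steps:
m(H) = H²
P(-8 - 1*4)*(I + m(5)*(-17)) + 23*(-1) = (-8 - 1*4)²*(10 + 5²*(-17)) + 23*(-1) = (-8 - 4)²*(10 + 25*(-17)) - 23 = (-12)²*(10 - 425) - 23 = 144*(-415) - 23 = -59760 - 23 = -59783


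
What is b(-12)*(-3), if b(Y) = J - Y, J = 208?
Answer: -660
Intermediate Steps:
b(Y) = 208 - Y
b(-12)*(-3) = (208 - 1*(-12))*(-3) = (208 + 12)*(-3) = 220*(-3) = -660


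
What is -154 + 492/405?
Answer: -20626/135 ≈ -152.79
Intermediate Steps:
-154 + 492/405 = -154 + 492*(1/405) = -154 + 164/135 = -20626/135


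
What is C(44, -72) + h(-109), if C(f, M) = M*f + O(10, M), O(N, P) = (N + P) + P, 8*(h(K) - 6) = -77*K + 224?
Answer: -17751/8 ≈ -2218.9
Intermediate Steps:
h(K) = 34 - 77*K/8 (h(K) = 6 + (-77*K + 224)/8 = 6 + (224 - 77*K)/8 = 6 + (28 - 77*K/8) = 34 - 77*K/8)
O(N, P) = N + 2*P
C(f, M) = 10 + 2*M + M*f (C(f, M) = M*f + (10 + 2*M) = 10 + 2*M + M*f)
C(44, -72) + h(-109) = (10 + 2*(-72) - 72*44) + (34 - 77/8*(-109)) = (10 - 144 - 3168) + (34 + 8393/8) = -3302 + 8665/8 = -17751/8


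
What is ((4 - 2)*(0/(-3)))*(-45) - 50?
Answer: -50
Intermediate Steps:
((4 - 2)*(0/(-3)))*(-45) - 50 = (2*(0*(-⅓)))*(-45) - 50 = (2*0)*(-45) - 50 = 0*(-45) - 50 = 0 - 50 = -50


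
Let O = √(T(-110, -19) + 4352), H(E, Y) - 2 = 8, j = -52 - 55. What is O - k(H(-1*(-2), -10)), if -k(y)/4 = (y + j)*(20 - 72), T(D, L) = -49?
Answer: 20176 + √4303 ≈ 20242.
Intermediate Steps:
j = -107
H(E, Y) = 10 (H(E, Y) = 2 + 8 = 10)
k(y) = -22256 + 208*y (k(y) = -4*(y - 107)*(20 - 72) = -4*(-107 + y)*(-52) = -4*(5564 - 52*y) = -22256 + 208*y)
O = √4303 (O = √(-49 + 4352) = √4303 ≈ 65.597)
O - k(H(-1*(-2), -10)) = √4303 - (-22256 + 208*10) = √4303 - (-22256 + 2080) = √4303 - 1*(-20176) = √4303 + 20176 = 20176 + √4303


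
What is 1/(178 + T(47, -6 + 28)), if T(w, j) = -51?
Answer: 1/127 ≈ 0.0078740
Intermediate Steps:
1/(178 + T(47, -6 + 28)) = 1/(178 - 51) = 1/127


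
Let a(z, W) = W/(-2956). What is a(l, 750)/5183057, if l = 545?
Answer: -375/7660558246 ≈ -4.8952e-8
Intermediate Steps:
a(z, W) = -W/2956 (a(z, W) = W*(-1/2956) = -W/2956)
a(l, 750)/5183057 = -1/2956*750/5183057 = -375/1478*1/5183057 = -375/7660558246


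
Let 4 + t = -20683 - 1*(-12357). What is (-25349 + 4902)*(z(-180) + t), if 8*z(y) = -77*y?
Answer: 269798165/2 ≈ 1.3490e+8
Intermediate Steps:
t = -8330 (t = -4 + (-20683 - 1*(-12357)) = -4 + (-20683 + 12357) = -4 - 8326 = -8330)
z(y) = -77*y/8 (z(y) = (-77*y)/8 = -77*y/8)
(-25349 + 4902)*(z(-180) + t) = (-25349 + 4902)*(-77/8*(-180) - 8330) = -20447*(3465/2 - 8330) = -20447*(-13195/2) = 269798165/2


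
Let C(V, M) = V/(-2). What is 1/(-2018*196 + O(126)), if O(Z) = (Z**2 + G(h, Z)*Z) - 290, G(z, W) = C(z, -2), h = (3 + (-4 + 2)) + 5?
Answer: -1/380320 ≈ -2.6294e-6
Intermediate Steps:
h = 6 (h = (3 - 2) + 5 = 1 + 5 = 6)
C(V, M) = -V/2 (C(V, M) = V*(-1/2) = -V/2)
G(z, W) = -z/2
O(Z) = -290 + Z**2 - 3*Z (O(Z) = (Z**2 + (-1/2*6)*Z) - 290 = (Z**2 - 3*Z) - 290 = -290 + Z**2 - 3*Z)
1/(-2018*196 + O(126)) = 1/(-2018*196 + (-290 + 126**2 - 3*126)) = 1/(-395528 + (-290 + 15876 - 378)) = 1/(-395528 + 15208) = 1/(-380320) = -1/380320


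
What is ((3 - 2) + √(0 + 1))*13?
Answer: 26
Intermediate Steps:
((3 - 2) + √(0 + 1))*13 = (1 + √1)*13 = (1 + 1)*13 = 2*13 = 26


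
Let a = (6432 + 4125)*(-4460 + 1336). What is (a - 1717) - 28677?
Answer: -33010462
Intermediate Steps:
a = -32980068 (a = 10557*(-3124) = -32980068)
(a - 1717) - 28677 = (-32980068 - 1717) - 28677 = -32981785 - 28677 = -33010462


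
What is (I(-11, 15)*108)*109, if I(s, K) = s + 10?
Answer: -11772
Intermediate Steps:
I(s, K) = 10 + s
(I(-11, 15)*108)*109 = ((10 - 11)*108)*109 = -1*108*109 = -108*109 = -11772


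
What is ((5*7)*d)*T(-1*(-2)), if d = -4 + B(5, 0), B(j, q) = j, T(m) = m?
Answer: 70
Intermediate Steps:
d = 1 (d = -4 + 5 = 1)
((5*7)*d)*T(-1*(-2)) = ((5*7)*1)*(-1*(-2)) = (35*1)*2 = 35*2 = 70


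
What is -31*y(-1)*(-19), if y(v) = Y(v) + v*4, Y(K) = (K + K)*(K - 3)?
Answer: 2356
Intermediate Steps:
Y(K) = 2*K*(-3 + K) (Y(K) = (2*K)*(-3 + K) = 2*K*(-3 + K))
y(v) = 4*v + 2*v*(-3 + v) (y(v) = 2*v*(-3 + v) + v*4 = 2*v*(-3 + v) + 4*v = 4*v + 2*v*(-3 + v))
-31*y(-1)*(-19) = -62*(-1)*(-1 - 1)*(-19) = -62*(-1)*(-2)*(-19) = -31*4*(-19) = -124*(-19) = 2356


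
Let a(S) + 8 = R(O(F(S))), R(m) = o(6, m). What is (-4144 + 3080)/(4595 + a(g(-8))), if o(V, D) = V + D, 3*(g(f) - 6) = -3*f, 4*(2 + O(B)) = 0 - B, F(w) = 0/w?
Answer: -1064/4591 ≈ -0.23176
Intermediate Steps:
F(w) = 0
O(B) = -2 - B/4 (O(B) = -2 + (0 - B)/4 = -2 + (-B)/4 = -2 - B/4)
g(f) = 6 - f (g(f) = 6 + (-3*f)/3 = 6 - f)
o(V, D) = D + V
R(m) = 6 + m (R(m) = m + 6 = 6 + m)
a(S) = -4 (a(S) = -8 + (6 + (-2 - 1/4*0)) = -8 + (6 + (-2 + 0)) = -8 + (6 - 2) = -8 + 4 = -4)
(-4144 + 3080)/(4595 + a(g(-8))) = (-4144 + 3080)/(4595 - 4) = -1064/4591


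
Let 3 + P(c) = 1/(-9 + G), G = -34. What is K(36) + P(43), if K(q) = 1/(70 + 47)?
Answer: -15167/5031 ≈ -3.0147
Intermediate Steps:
K(q) = 1/117
P(c) = -130/43 (P(c) = -3 + 1/(-9 - 34) = -3 + 1/(-43) = -3 - 1/43 = -130/43)
K(36) + P(43) = 1/117 - 130/43 = -15167/5031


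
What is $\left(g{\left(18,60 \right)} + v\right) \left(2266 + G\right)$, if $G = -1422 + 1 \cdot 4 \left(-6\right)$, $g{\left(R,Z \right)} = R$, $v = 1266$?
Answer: $1052880$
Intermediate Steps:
$G = -1446$ ($G = -1422 + 4 \left(-6\right) = -1422 - 24 = -1446$)
$\left(g{\left(18,60 \right)} + v\right) \left(2266 + G\right) = \left(18 + 1266\right) \left(2266 - 1446\right) = 1284 \cdot 820 = 1052880$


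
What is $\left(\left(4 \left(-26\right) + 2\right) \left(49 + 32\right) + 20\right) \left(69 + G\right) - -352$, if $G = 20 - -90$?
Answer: $-1474966$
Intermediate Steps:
$G = 110$ ($G = 20 + 90 = 110$)
$\left(\left(4 \left(-26\right) + 2\right) \left(49 + 32\right) + 20\right) \left(69 + G\right) - -352 = \left(\left(4 \left(-26\right) + 2\right) \left(49 + 32\right) + 20\right) \left(69 + 110\right) - -352 = \left(\left(-104 + 2\right) 81 + 20\right) 179 + 352 = \left(\left(-102\right) 81 + 20\right) 179 + 352 = \left(-8262 + 20\right) 179 + 352 = \left(-8242\right) 179 + 352 = -1475318 + 352 = -1474966$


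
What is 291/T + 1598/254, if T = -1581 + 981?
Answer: 147481/25400 ≈ 5.8063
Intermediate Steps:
T = -600
291/T + 1598/254 = 291/(-600) + 1598/254 = 291*(-1/600) + 1598*(1/254) = -97/200 + 799/127 = 147481/25400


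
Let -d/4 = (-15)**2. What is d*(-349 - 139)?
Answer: 439200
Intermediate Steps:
d = -900 (d = -4*(-15)**2 = -4*225 = -900)
d*(-349 - 139) = -900*(-349 - 139) = -900*(-488) = 439200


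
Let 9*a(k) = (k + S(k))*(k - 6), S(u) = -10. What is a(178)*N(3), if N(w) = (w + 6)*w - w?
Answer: 77056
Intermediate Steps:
N(w) = -w + w*(6 + w) (N(w) = (6 + w)*w - w = w*(6 + w) - w = -w + w*(6 + w))
a(k) = (-10 + k)*(-6 + k)/9 (a(k) = ((k - 10)*(k - 6))/9 = ((-10 + k)*(-6 + k))/9 = (-10 + k)*(-6 + k)/9)
a(178)*N(3) = (20/3 - 16/9*178 + (1/9)*178**2)*(3*(5 + 3)) = (20/3 - 2848/9 + (1/9)*31684)*(3*8) = (20/3 - 2848/9 + 31684/9)*24 = (9632/3)*24 = 77056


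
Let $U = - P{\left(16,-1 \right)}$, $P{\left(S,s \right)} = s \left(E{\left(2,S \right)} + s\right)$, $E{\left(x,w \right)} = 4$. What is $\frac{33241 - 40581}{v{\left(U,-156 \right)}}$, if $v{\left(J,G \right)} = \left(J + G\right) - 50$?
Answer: $\frac{7340}{203} \approx 36.158$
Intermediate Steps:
$P{\left(S,s \right)} = s \left(4 + s\right)$
$U = 3$ ($U = - \left(-1\right) \left(4 - 1\right) = - \left(-1\right) 3 = \left(-1\right) \left(-3\right) = 3$)
$v{\left(J,G \right)} = -50 + G + J$ ($v{\left(J,G \right)} = \left(G + J\right) - 50 = -50 + G + J$)
$\frac{33241 - 40581}{v{\left(U,-156 \right)}} = \frac{33241 - 40581}{-50 - 156 + 3} = - \frac{7340}{-203} = \left(-7340\right) \left(- \frac{1}{203}\right) = \frac{7340}{203}$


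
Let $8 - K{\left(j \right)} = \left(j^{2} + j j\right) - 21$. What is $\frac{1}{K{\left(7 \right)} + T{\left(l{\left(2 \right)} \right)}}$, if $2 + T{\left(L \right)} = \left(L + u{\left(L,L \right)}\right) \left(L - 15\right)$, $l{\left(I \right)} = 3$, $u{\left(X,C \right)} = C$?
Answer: $- \frac{1}{143} \approx -0.006993$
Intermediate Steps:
$K{\left(j \right)} = 29 - 2 j^{2}$ ($K{\left(j \right)} = 8 - \left(\left(j^{2} + j j\right) - 21\right) = 8 - \left(\left(j^{2} + j^{2}\right) - 21\right) = 8 - \left(2 j^{2} - 21\right) = 8 - \left(-21 + 2 j^{2}\right) = 29 - 2 j^{2}$)
$T{\left(L \right)} = -2 + 2 L \left(-15 + L\right)$ ($T{\left(L \right)} = -2 + \left(L + L\right) \left(L - 15\right) = -2 + 2 L \left(-15 + L\right)$)
$\frac{1}{K{\left(7 \right)} + T{\left(l{\left(2 \right)} \right)}} = \frac{1}{\left(29 - 2 \cdot 7^{2}\right) - \left(92 - 18\right)} = \frac{1}{\left(29 - 98\right) - 74} = \frac{1}{-69 - 74} = \frac{1}{-143} = - \frac{1}{143}$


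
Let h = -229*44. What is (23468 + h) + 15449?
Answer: 28841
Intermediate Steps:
h = -10076
(23468 + h) + 15449 = (23468 - 10076) + 15449 = 13392 + 15449 = 28841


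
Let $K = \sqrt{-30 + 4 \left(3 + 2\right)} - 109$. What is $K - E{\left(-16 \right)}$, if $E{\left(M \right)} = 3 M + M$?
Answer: $-45 + i \sqrt{10} \approx -45.0 + 3.1623 i$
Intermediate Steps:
$E{\left(M \right)} = 4 M$
$K = -109 + i \sqrt{10}$ ($K = \sqrt{-30 + 4 \cdot 5} - 109 = \sqrt{-30 + 20} - 109 = \sqrt{-10} - 109 = i \sqrt{10} - 109 = -109 + i \sqrt{10} \approx -109.0 + 3.1623 i$)
$K - E{\left(-16 \right)} = \left(-109 + i \sqrt{10}\right) - 4 \left(-16\right) = \left(-109 + i \sqrt{10}\right) - -64 = \left(-109 + i \sqrt{10}\right) + 64 = -45 + i \sqrt{10}$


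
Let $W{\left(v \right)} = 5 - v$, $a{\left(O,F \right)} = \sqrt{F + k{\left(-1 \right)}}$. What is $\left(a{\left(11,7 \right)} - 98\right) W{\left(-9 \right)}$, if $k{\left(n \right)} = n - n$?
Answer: $-1372 + 14 \sqrt{7} \approx -1335.0$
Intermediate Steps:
$k{\left(n \right)} = 0$
$a{\left(O,F \right)} = \sqrt{F}$ ($a{\left(O,F \right)} = \sqrt{F + 0} = \sqrt{F}$)
$\left(a{\left(11,7 \right)} - 98\right) W{\left(-9 \right)} = \left(\sqrt{7} - 98\right) \left(5 - -9\right) = \left(-98 + \sqrt{7}\right) \left(5 + 9\right) = \left(-98 + \sqrt{7}\right) 14 = -1372 + 14 \sqrt{7}$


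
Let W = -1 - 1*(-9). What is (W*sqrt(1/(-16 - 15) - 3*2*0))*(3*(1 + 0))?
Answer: 24*I*sqrt(31)/31 ≈ 4.3105*I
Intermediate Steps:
W = 8 (W = -1 + 9 = 8)
(W*sqrt(1/(-16 - 15) - 3*2*0))*(3*(1 + 0)) = (8*sqrt(1/(-16 - 15) - 3*2*0))*(3*(1 + 0)) = (8*sqrt(1/(-31) - 6*0))*(3*1) = (8*sqrt(-1/31 + 0))*3 = (8*sqrt(-1/31))*3 = (8*(I*sqrt(31)/31))*3 = (8*I*sqrt(31)/31)*3 = 24*I*sqrt(31)/31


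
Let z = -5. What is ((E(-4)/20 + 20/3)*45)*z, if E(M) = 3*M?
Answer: -1365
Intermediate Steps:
((E(-4)/20 + 20/3)*45)*z = (((3*(-4))/20 + 20/3)*45)*(-5) = ((-12*1/20 + 20*(⅓))*45)*(-5) = ((-⅗ + 20/3)*45)*(-5) = ((91/15)*45)*(-5) = 273*(-5) = -1365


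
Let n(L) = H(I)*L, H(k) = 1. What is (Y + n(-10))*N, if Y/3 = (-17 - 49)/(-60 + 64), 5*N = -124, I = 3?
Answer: 7378/5 ≈ 1475.6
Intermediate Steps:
n(L) = L (n(L) = 1*L = L)
N = -124/5 (N = (⅕)*(-124) = -124/5 ≈ -24.800)
Y = -99/2 (Y = 3*((-17 - 49)/(-60 + 64)) = 3*(-66/4) = 3*(-66*¼) = 3*(-33/2) = -99/2 ≈ -49.500)
(Y + n(-10))*N = (-99/2 - 10)*(-124/5) = -119/2*(-124/5) = 7378/5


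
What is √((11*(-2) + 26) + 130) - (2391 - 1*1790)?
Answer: -601 + √134 ≈ -589.42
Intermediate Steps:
√((11*(-2) + 26) + 130) - (2391 - 1*1790) = √((-22 + 26) + 130) - (2391 - 1790) = √(4 + 130) - 1*601 = √134 - 601 = -601 + √134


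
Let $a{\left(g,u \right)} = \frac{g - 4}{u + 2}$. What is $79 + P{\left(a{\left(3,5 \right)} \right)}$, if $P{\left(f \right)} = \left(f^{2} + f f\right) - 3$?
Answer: $\frac{3726}{49} \approx 76.041$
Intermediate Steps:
$a{\left(g,u \right)} = \frac{-4 + g}{2 + u}$
$P{\left(f \right)} = -3 + 2 f^{2}$ ($P{\left(f \right)} = \left(f^{2} + f^{2}\right) + \left(-9 + 6\right) = 2 f^{2} - 3 = -3 + 2 f^{2}$)
$79 + P{\left(a{\left(3,5 \right)} \right)} = 79 - \left(3 - 2 \left(\frac{-4 + 3}{2 + 5}\right)^{2}\right) = 79 - \left(3 - 2 \left(\frac{1}{7} \left(-1\right)\right)^{2}\right) = 79 - \left(3 - 2 \left(- \frac{1}{7}\right)^{2}\right) = 79 + \left(-3 + 2 \cdot \frac{1}{49}\right) = 79 + \left(-3 + \frac{2}{49}\right) = 79 - \frac{145}{49} = \frac{3726}{49}$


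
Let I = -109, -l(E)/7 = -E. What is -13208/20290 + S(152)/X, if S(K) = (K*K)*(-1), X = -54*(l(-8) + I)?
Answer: -29323172/9039195 ≈ -3.2440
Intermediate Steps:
l(E) = 7*E (l(E) = -(-7)*E = 7*E)
X = 8910 (X = -54*(7*(-8) - 109) = -54*(-56 - 109) = -54*(-165) = 8910)
S(K) = -K**2 (S(K) = K**2*(-1) = -K**2)
-13208/20290 + S(152)/X = -13208/20290 - 1*152**2/8910 = -13208*1/20290 - 1*23104*(1/8910) = -6604/10145 - 23104*1/8910 = -6604/10145 - 11552/4455 = -29323172/9039195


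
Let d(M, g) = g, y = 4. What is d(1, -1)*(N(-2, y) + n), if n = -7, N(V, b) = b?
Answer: 3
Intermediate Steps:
d(1, -1)*(N(-2, y) + n) = -(4 - 7) = -1*(-3) = 3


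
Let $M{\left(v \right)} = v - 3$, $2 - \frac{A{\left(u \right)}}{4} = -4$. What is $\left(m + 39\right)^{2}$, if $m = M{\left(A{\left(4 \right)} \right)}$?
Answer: $3600$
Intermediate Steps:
$A{\left(u \right)} = 24$ ($A{\left(u \right)} = 8 - -16 = 8 + 16 = 24$)
$M{\left(v \right)} = -3 + v$
$m = 21$ ($m = -3 + 24 = 21$)
$\left(m + 39\right)^{2} = \left(21 + 39\right)^{2} = 60^{2} = 3600$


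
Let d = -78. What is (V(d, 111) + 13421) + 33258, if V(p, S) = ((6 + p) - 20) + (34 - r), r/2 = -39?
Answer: 46699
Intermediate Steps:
r = -78 (r = 2*(-39) = -78)
V(p, S) = 98 + p (V(p, S) = ((6 + p) - 20) + (34 - 1*(-78)) = (-14 + p) + (34 + 78) = (-14 + p) + 112 = 98 + p)
(V(d, 111) + 13421) + 33258 = ((98 - 78) + 13421) + 33258 = (20 + 13421) + 33258 = 13441 + 33258 = 46699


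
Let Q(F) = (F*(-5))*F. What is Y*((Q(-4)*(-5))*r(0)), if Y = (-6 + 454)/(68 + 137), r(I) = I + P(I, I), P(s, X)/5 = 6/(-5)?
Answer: -215040/41 ≈ -5244.9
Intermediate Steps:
P(s, X) = -6 (P(s, X) = 5*(6/(-5)) = 5*(6*(-⅕)) = 5*(-6/5) = -6)
r(I) = -6 + I (r(I) = I - 6 = -6 + I)
Q(F) = -5*F² (Q(F) = (-5*F)*F = -5*F²)
Y = 448/205 ≈ 2.1854
Y*((Q(-4)*(-5))*r(0)) = 448*((-5*(-4)²*(-5))*(-6 + 0))/205 = 448*((-5*16*(-5))*(-6))/205 = 448*(-80*(-5)*(-6))/205 = 448*(400*(-6))/205 = (448/205)*(-2400) = -215040/41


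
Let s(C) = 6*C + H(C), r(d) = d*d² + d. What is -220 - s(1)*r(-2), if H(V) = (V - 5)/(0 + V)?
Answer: -200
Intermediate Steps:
H(V) = (-5 + V)/V
r(d) = d + d³ (r(d) = d³ + d = d + d³)
s(C) = 6*C + (-5 + C)/C
-220 - s(1)*r(-2) = -220 - (1 - 5/1 + 6*1)*(-2 + (-2)³) = -220 - (1 - 5*1 + 6)*(-2 - 8) = -220 - (1 - 5 + 6)*(-10) = -220 - 2*(-10) = -220 - 1*(-20) = -220 + 20 = -200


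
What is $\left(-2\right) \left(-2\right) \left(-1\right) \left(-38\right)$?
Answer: $152$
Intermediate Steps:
$\left(-2\right) \left(-2\right) \left(-1\right) \left(-38\right) = 4 \left(-1\right) \left(-38\right) = \left(-4\right) \left(-38\right) = 152$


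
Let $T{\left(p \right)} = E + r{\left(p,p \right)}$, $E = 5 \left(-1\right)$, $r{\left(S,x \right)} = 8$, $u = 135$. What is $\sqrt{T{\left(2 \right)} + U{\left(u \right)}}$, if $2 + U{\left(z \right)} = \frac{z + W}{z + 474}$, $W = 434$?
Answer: $\frac{\sqrt{717402}}{609} \approx 1.3908$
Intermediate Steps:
$E = -5$
$U{\left(z \right)} = -2 + \frac{434 + z}{474 + z}$ ($U{\left(z \right)} = -2 + \frac{z + 434}{z + 474} = -2 + \frac{434 + z}{474 + z}$)
$T{\left(p \right)} = 3$ ($T{\left(p \right)} = -5 + 8 = 3$)
$\sqrt{T{\left(2 \right)} + U{\left(u \right)}} = \sqrt{3 + \frac{-514 - 135}{474 + 135}} = \sqrt{3 + \frac{-514 - 135}{609}} = \sqrt{3 + \frac{1}{609} \left(-649\right)} = \sqrt{3 - \frac{649}{609}} = \sqrt{\frac{1178}{609}} = \frac{\sqrt{717402}}{609}$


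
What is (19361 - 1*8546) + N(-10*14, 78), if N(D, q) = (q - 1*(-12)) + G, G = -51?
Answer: 10854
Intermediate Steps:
N(D, q) = -39 + q (N(D, q) = (q - 1*(-12)) - 51 = (q + 12) - 51 = (12 + q) - 51 = -39 + q)
(19361 - 1*8546) + N(-10*14, 78) = (19361 - 1*8546) + (-39 + 78) = (19361 - 8546) + 39 = 10815 + 39 = 10854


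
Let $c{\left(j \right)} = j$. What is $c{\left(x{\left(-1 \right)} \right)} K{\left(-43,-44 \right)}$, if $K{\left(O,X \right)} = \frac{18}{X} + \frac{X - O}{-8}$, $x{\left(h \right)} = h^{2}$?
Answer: $- \frac{25}{88} \approx -0.28409$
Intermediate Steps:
$K{\left(O,X \right)} = \frac{18}{X} - \frac{X}{8} + \frac{O}{8}$ ($K{\left(O,X \right)} = \frac{18}{X} + \left(X - O\right) \left(- \frac{1}{8}\right) = \frac{18}{X} + \left(- \frac{X}{8} + \frac{O}{8}\right) = \frac{18}{X} - \frac{X}{8} + \frac{O}{8}$)
$c{\left(x{\left(-1 \right)} \right)} K{\left(-43,-44 \right)} = \left(-1\right)^{2} \frac{144 - 44 \left(-43 - -44\right)}{8 \left(-44\right)} = 1 \cdot \frac{1}{8} \left(- \frac{1}{44}\right) \left(144 - 44 \left(-43 + 44\right)\right) = 1 \cdot \frac{1}{8} \left(- \frac{1}{44}\right) \left(144 - 44\right) = 1 \cdot \frac{1}{8} \left(- \frac{1}{44}\right) 100 = 1 \left(- \frac{25}{88}\right) = - \frac{25}{88}$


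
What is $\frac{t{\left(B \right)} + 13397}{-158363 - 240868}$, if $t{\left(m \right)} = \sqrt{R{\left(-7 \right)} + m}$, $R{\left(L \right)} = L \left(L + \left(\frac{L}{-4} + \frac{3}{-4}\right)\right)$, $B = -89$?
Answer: $- \frac{13397}{399231} - \frac{i \sqrt{47}}{399231} \approx -0.033557 - 1.7172 \cdot 10^{-5} i$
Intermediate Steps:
$R{\left(L \right)} = L \left(- \frac{3}{4} + \frac{3 L}{4}\right)$ ($R{\left(L \right)} = L \left(L + \left(L \left(- \frac{1}{4}\right) + 3 \left(- \frac{1}{4}\right)\right)\right) = L \left(L - \left(\frac{3}{4} + \frac{L}{4}\right)\right) = L \left(- \frac{3}{4} + \frac{3 L}{4}\right)$)
$t{\left(m \right)} = \sqrt{42 + m}$ ($t{\left(m \right)} = \sqrt{\frac{3}{4} \left(-7\right) \left(-1 - 7\right) + m} = \sqrt{\frac{3}{4} \left(-7\right) \left(-8\right) + m} = \sqrt{42 + m}$)
$\frac{t{\left(B \right)} + 13397}{-158363 - 240868} = \frac{\sqrt{42 - 89} + 13397}{-158363 - 240868} = \frac{\sqrt{-47} + 13397}{-399231} = \left(i \sqrt{47} + 13397\right) \left(- \frac{1}{399231}\right) = \left(13397 + i \sqrt{47}\right) \left(- \frac{1}{399231}\right) = - \frac{13397}{399231} - \frac{i \sqrt{47}}{399231}$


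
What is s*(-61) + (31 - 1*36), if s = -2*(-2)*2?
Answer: -493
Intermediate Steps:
s = 8 (s = 4*2 = 8)
s*(-61) + (31 - 1*36) = 8*(-61) + (31 - 1*36) = -488 + (31 - 36) = -488 - 5 = -493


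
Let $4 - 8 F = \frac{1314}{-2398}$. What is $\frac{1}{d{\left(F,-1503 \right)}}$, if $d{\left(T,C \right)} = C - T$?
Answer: $- \frac{9592}{14422229} \approx -0.00066508$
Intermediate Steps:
$F = \frac{5453}{9592}$ ($F = \frac{1}{2} - \frac{1314 \frac{1}{-2398}}{8} = \frac{1}{2} - \frac{1314 \left(- \frac{1}{2398}\right)}{8} = \frac{1}{2} - - \frac{657}{9592} = \frac{1}{2} + \frac{657}{9592} = \frac{5453}{9592} \approx 0.56849$)
$\frac{1}{d{\left(F,-1503 \right)}} = \frac{1}{-1503 - \frac{5453}{9592}} = \frac{1}{- \frac{14422229}{9592}} = - \frac{9592}{14422229}$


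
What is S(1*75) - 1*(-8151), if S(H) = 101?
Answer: 8252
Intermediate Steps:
S(1*75) - 1*(-8151) = 101 - 1*(-8151) = 101 + 8151 = 8252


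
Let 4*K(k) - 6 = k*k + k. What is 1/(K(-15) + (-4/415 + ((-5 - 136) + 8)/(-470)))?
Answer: 39010/2117203 ≈ 0.018425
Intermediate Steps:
K(k) = 3/2 + k/4 + k²/4 (K(k) = 3/2 + (k*k + k)/4 = 3/2 + (k² + k)/4 = 3/2 + (k + k²)/4 = 3/2 + (k/4 + k²/4) = 3/2 + k/4 + k²/4)
1/(K(-15) + (-4/415 + ((-5 - 136) + 8)/(-470))) = 1/((3/2 + (¼)*(-15) + (¼)*(-15)²) + (-4/415 + ((-5 - 136) + 8)/(-470))) = 1/((3/2 - 15/4 + (¼)*225) + (-4*1/415 + (-141 + 8)*(-1/470))) = 1/((3/2 - 15/4 + 225/4) + (-4/415 - 133*(-1/470))) = 1/(54 + (-4/415 + 133/470)) = 1/(54 + 10663/39010) = 1/(2117203/39010) = 39010/2117203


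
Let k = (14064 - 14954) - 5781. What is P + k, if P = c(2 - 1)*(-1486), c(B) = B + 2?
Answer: -11129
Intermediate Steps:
c(B) = 2 + B
k = -6671 (k = -890 - 5781 = -6671)
P = -4458 (P = (2 + (2 - 1))*(-1486) = (2 + 1)*(-1486) = 3*(-1486) = -4458)
P + k = -4458 - 6671 = -11129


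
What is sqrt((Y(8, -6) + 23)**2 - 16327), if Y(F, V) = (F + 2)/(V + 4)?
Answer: I*sqrt(16003) ≈ 126.5*I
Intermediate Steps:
Y(F, V) = (2 + F)/(4 + V)
sqrt((Y(8, -6) + 23)**2 - 16327) = sqrt(((2 + 8)/(4 - 6) + 23)**2 - 16327) = sqrt((10/(-2) + 23)**2 - 16327) = sqrt((-1/2*10 + 23)**2 - 16327) = sqrt((-5 + 23)**2 - 16327) = sqrt(18**2 - 16327) = sqrt(324 - 16327) = sqrt(-16003) = I*sqrt(16003)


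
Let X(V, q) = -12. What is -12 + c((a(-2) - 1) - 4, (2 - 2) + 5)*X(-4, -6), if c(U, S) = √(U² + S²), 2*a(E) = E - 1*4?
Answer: -12 - 12*√89 ≈ -125.21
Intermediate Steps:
a(E) = -2 + E/2 (a(E) = (E - 1*4)/2 = (E - 4)/2 = (-4 + E)/2 = -2 + E/2)
c(U, S) = √(S² + U²)
-12 + c((a(-2) - 1) - 4, (2 - 2) + 5)*X(-4, -6) = -12 + √(((2 - 2) + 5)² + (((-2 + (½)*(-2)) - 1) - 4)²)*(-12) = -12 + √((0 + 5)² + (((-2 - 1) - 1) - 4)²)*(-12) = -12 + √(5² + ((-3 - 1) - 4)²)*(-12) = -12 + √(25 + (-4 - 4)²)*(-12) = -12 + √(25 + (-8)²)*(-12) = -12 + √(25 + 64)*(-12) = -12 + √89*(-12) = -12 - 12*√89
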